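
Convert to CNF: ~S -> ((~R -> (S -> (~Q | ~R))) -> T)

~S -> ((~R -> (S -> (~Q | ~R))) -> T)
⇔ ~~S | ((~R -> (S -> (~Q | ~R))) -> T)   — eliminate ->
⇔ ~~S | ~(~R -> (S -> (~Q | ~R))) | T   — eliminate ->
⇔ ~~S | ~(~~R | (S -> (~Q | ~R))) | T   — eliminate ->
⇔ ~~S | ~(~~R | ~S | ~Q | ~R) | T   — eliminate ->
⇔ S | ~(~~R | ~S | ~Q | ~R) | T   — double negation
⇔ S | (~~~R & ~~S & ~~Q & ~~R) | T   — De Morgan
⇔ S | (~R & ~~S & ~~Q & ~~R) | T   — double negation
⇔ S | (~R & S & ~~Q & ~~R) | T   — double negation
⇔ S | (~R & S & Q & ~~R) | T   — double negation
⇔ S | (~R & S & Q & R) | T   — double negation
⇔ (S | ~R | T) & (S | S | T) & (S | Q | T) & (S | R | T)   — distribute | over &
⇔ S | T   — simplify

S | T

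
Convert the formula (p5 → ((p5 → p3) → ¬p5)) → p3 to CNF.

(p5 ∨ p3) ∧ (¬p5 ∨ p3)

(p5 → ((p5 → p3) → ¬p5)) → p3
⇔ ¬(p5 → ((p5 → p3) → ¬p5)) ∨ p3   — eliminate →
⇔ ¬(¬p5 ∨ ((p5 → p3) → ¬p5)) ∨ p3   — eliminate →
⇔ ¬(¬p5 ∨ ¬(p5 → p3) ∨ ¬p5) ∨ p3   — eliminate →
⇔ ¬(¬p5 ∨ ¬(¬p5 ∨ p3) ∨ ¬p5) ∨ p3   — eliminate →
⇔ (¬¬p5 ∧ ¬¬(¬p5 ∨ p3) ∧ ¬¬p5) ∨ p3   — De Morgan
⇔ (p5 ∧ ¬¬(¬p5 ∨ p3) ∧ ¬¬p5) ∨ p3   — double negation
⇔ (p5 ∧ (¬p5 ∨ p3) ∧ ¬¬p5) ∨ p3   — double negation
⇔ (p5 ∧ (¬p5 ∨ p3) ∧ p5) ∨ p3   — double negation
⇔ (p5 ∨ p3) ∧ (¬p5 ∨ p3 ∨ p3) ∧ (p5 ∨ p3)   — distribute ∨ over ∧
⇔ (p5 ∨ p3) ∧ (¬p5 ∨ p3)   — simplify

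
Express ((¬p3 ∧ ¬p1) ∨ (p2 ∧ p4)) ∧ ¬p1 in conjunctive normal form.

(¬p3 ∨ p2) ∧ (¬p3 ∨ p4) ∧ ¬p1

((¬p3 ∧ ¬p1) ∨ (p2 ∧ p4)) ∧ ¬p1
= (¬p3 ∨ p2) ∧ (¬p3 ∨ p4) ∧ (¬p1 ∨ p2) ∧ (¬p1 ∨ p4) ∧ ¬p1   [distribute ∨ over ∧]
= (¬p3 ∨ p2) ∧ (¬p3 ∨ p4) ∧ ¬p1   [simplify]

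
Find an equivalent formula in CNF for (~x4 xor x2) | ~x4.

(~x4 xor x2) | ~x4
≡ ((~x4 | x2) & ~(~x4 & x2)) | ~x4   (expand xor)
≡ ((~x4 | x2) & (~~x4 | ~x2)) | ~x4   (De Morgan)
≡ ((~x4 | x2) & (x4 | ~x2)) | ~x4   (double negation)
≡ (~x4 | x2 | ~x4) & (x4 | ~x2 | ~x4)   (distribute | over &)
≡ ~x4 | x2   (simplify)

~x4 | x2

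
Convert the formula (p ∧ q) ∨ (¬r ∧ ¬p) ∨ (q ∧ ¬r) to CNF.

(p ∧ q) ∨ (¬r ∧ ¬p) ∨ (q ∧ ¬r)
≡ (p ∨ ¬r ∨ q) ∧ (p ∨ ¬r ∨ ¬r) ∧ (p ∨ ¬p ∨ q) ∧ (p ∨ ¬p ∨ ¬r) ∧ (q ∨ ¬r ∨ q) ∧ (q ∨ ¬r ∨ ¬r) ∧ (q ∨ ¬p ∨ q) ∧ (q ∨ ¬p ∨ ¬r)   (distribute ∨ over ∧)
≡ (p ∨ ¬r) ∧ (q ∨ ¬r) ∧ (q ∨ ¬p)   (simplify)

(p ∨ ¬r) ∧ (q ∨ ¬r) ∧ (q ∨ ¬p)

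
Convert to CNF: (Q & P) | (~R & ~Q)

(Q | ~R) & (P | ~R) & (P | ~Q)

(Q & P) | (~R & ~Q)
≡ (Q | ~R) & (Q | ~Q) & (P | ~R) & (P | ~Q)   — distribute | over &
≡ (Q | ~R) & (P | ~R) & (P | ~Q)   — simplify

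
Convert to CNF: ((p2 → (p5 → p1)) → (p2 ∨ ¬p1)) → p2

p1 ∨ p2

((p2 → (p5 → p1)) → (p2 ∨ ¬p1)) → p2
≡ ¬((p2 → (p5 → p1)) → (p2 ∨ ¬p1)) ∨ p2   — eliminate →
≡ ¬(¬(p2 → (p5 → p1)) ∨ p2 ∨ ¬p1) ∨ p2   — eliminate →
≡ ¬(¬(¬p2 ∨ (p5 → p1)) ∨ p2 ∨ ¬p1) ∨ p2   — eliminate →
≡ ¬(¬(¬p2 ∨ ¬p5 ∨ p1) ∨ p2 ∨ ¬p1) ∨ p2   — eliminate →
≡ (¬¬(¬p2 ∨ ¬p5 ∨ p1) ∧ ¬p2 ∧ ¬¬p1) ∨ p2   — De Morgan
≡ ((¬p2 ∨ ¬p5 ∨ p1) ∧ ¬p2 ∧ ¬¬p1) ∨ p2   — double negation
≡ ((¬p2 ∨ ¬p5 ∨ p1) ∧ ¬p2 ∧ p1) ∨ p2   — double negation
≡ (¬p2 ∨ ¬p5 ∨ p1 ∨ p2) ∧ (¬p2 ∨ p2) ∧ (p1 ∨ p2)   — distribute ∨ over ∧
≡ p1 ∨ p2   — simplify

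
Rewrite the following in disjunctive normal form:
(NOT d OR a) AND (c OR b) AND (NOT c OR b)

(NOT d AND b) OR (a AND b)

(NOT d OR a) AND (c OR b) AND (NOT c OR b)
≡ (NOT d AND c AND NOT c) OR (NOT d AND c AND b) OR (NOT d AND b AND NOT c) OR (NOT d AND b AND b) OR (a AND c AND NOT c) OR (a AND c AND b) OR (a AND b AND NOT c) OR (a AND b AND b)   (distribute AND over OR)
≡ (NOT d AND b) OR (a AND b)   (simplify)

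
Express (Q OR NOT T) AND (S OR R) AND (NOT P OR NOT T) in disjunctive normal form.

(Q AND S AND NOT P) OR (Q AND R AND NOT P) OR (NOT T AND S) OR (NOT T AND R)

(Q OR NOT T) AND (S OR R) AND (NOT P OR NOT T)
= (Q AND S AND NOT P) OR (Q AND S AND NOT T) OR (Q AND R AND NOT P) OR (Q AND R AND NOT T) OR (NOT T AND S AND NOT P) OR (NOT T AND S AND NOT T) OR (NOT T AND R AND NOT P) OR (NOT T AND R AND NOT T)   [distribute AND over OR]
= (Q AND S AND NOT P) OR (Q AND R AND NOT P) OR (NOT T AND S) OR (NOT T AND R)   [simplify]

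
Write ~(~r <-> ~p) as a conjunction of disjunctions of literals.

(~r | ~p) & (p | r)

~(~r <-> ~p)
= ~((~r -> ~p) & (~p -> ~r))   [eliminate <->]
= ~((~~r | ~p) & (~p -> ~r))   [eliminate ->]
= ~((~~r | ~p) & (~~p | ~r))   [eliminate ->]
= ~(~~r | ~p) | ~(~~p | ~r)   [De Morgan]
= (~~~r & ~~p) | ~(~~p | ~r)   [De Morgan]
= (~r & ~~p) | ~(~~p | ~r)   [double negation]
= (~r & p) | ~(~~p | ~r)   [double negation]
= (~r & p) | (~~~p & ~~r)   [De Morgan]
= (~r & p) | (~p & ~~r)   [double negation]
= (~r & p) | (~p & r)   [double negation]
= (~r | ~p) & (~r | r) & (p | ~p) & (p | r)   [distribute | over &]
= (~r | ~p) & (p | r)   [simplify]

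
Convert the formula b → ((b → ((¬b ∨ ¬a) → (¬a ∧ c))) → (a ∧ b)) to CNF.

b → ((b → ((¬b ∨ ¬a) → (¬a ∧ c))) → (a ∧ b))
= ¬b ∨ ((b → ((¬b ∨ ¬a) → (¬a ∧ c))) → (a ∧ b))   [eliminate →]
= ¬b ∨ ¬(b → ((¬b ∨ ¬a) → (¬a ∧ c))) ∨ (a ∧ b)   [eliminate →]
= ¬b ∨ ¬(¬b ∨ ((¬b ∨ ¬a) → (¬a ∧ c))) ∨ (a ∧ b)   [eliminate →]
= ¬b ∨ ¬(¬b ∨ ¬(¬b ∨ ¬a) ∨ (¬a ∧ c)) ∨ (a ∧ b)   [eliminate →]
= ¬b ∨ (¬¬b ∧ ¬¬(¬b ∨ ¬a) ∧ ¬(¬a ∧ c)) ∨ (a ∧ b)   [De Morgan]
= ¬b ∨ (b ∧ ¬¬(¬b ∨ ¬a) ∧ ¬(¬a ∧ c)) ∨ (a ∧ b)   [double negation]
= ¬b ∨ (b ∧ (¬b ∨ ¬a) ∧ ¬(¬a ∧ c)) ∨ (a ∧ b)   [double negation]
= ¬b ∨ (b ∧ (¬b ∨ ¬a) ∧ (¬¬a ∨ ¬c)) ∨ (a ∧ b)   [De Morgan]
= ¬b ∨ (b ∧ (¬b ∨ ¬a) ∧ (a ∨ ¬c)) ∨ (a ∧ b)   [double negation]
= (¬b ∨ b ∨ a) ∧ (¬b ∨ b ∨ b) ∧ (¬b ∨ ¬b ∨ ¬a ∨ a) ∧ (¬b ∨ ¬b ∨ ¬a ∨ b) ∧ (¬b ∨ a ∨ ¬c ∨ a) ∧ (¬b ∨ a ∨ ¬c ∨ b)   [distribute ∨ over ∧]
= ¬b ∨ a ∨ ¬c   [simplify]

¬b ∨ a ∨ ¬c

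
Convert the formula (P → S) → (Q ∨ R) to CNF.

(P ∨ Q ∨ R) ∧ (¬S ∨ Q ∨ R)

(P → S) → (Q ∨ R)
≡ ¬(P → S) ∨ Q ∨ R   — eliminate →
≡ ¬(¬P ∨ S) ∨ Q ∨ R   — eliminate →
≡ (¬¬P ∧ ¬S) ∨ Q ∨ R   — De Morgan
≡ (P ∧ ¬S) ∨ Q ∨ R   — double negation
≡ (P ∨ Q ∨ R) ∧ (¬S ∨ Q ∨ R)   — distribute ∨ over ∧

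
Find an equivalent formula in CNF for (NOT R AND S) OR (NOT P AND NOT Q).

(NOT R OR NOT P) AND (NOT R OR NOT Q) AND (S OR NOT P) AND (S OR NOT Q)

(NOT R AND S) OR (NOT P AND NOT Q)
≡ (NOT R OR NOT P) AND (NOT R OR NOT Q) AND (S OR NOT P) AND (S OR NOT Q)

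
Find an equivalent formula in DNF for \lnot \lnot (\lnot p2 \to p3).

\lnot \lnot (\lnot p2 \to p3)
≡ \lnot \lnot (\lnot \lnot p2 \lor p3)   — eliminate \to
≡ \lnot \lnot p2 \lor p3   — double negation
≡ p2 \lor p3   — double negation

p2 \lor p3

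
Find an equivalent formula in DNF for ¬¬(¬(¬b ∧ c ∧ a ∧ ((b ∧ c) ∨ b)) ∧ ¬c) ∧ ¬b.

¬¬(¬(¬b ∧ c ∧ a ∧ ((b ∧ c) ∨ b)) ∧ ¬c) ∧ ¬b
= ¬(¬b ∧ c ∧ a ∧ ((b ∧ c) ∨ b)) ∧ ¬c ∧ ¬b
= (¬¬b ∨ ¬c ∨ ¬a ∨ ¬((b ∧ c) ∨ b)) ∧ ¬c ∧ ¬b
= (b ∨ ¬c ∨ ¬a ∨ ¬((b ∧ c) ∨ b)) ∧ ¬c ∧ ¬b
= (b ∨ ¬c ∨ ¬a ∨ (¬(b ∧ c) ∧ ¬b)) ∧ ¬c ∧ ¬b
= (b ∨ ¬c ∨ ¬a ∨ ((¬b ∨ ¬c) ∧ ¬b)) ∧ ¬c ∧ ¬b
= (b ∧ ¬c ∧ ¬b) ∨ (¬c ∧ ¬c ∧ ¬b) ∨ (¬a ∧ ¬c ∧ ¬b) ∨ (¬b ∧ ¬b ∧ ¬c ∧ ¬b) ∨ (¬c ∧ ¬b ∧ ¬c ∧ ¬b)
= ¬c ∧ ¬b

¬c ∧ ¬b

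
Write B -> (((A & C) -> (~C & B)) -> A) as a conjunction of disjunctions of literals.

~B | A

B -> (((A & C) -> (~C & B)) -> A)
⇔ ~B | (((A & C) -> (~C & B)) -> A)   (eliminate ->)
⇔ ~B | ~((A & C) -> (~C & B)) | A   (eliminate ->)
⇔ ~B | ~(~(A & C) | (~C & B)) | A   (eliminate ->)
⇔ ~B | (~~(A & C) & ~(~C & B)) | A   (De Morgan)
⇔ ~B | (A & C & ~(~C & B)) | A   (double negation)
⇔ ~B | (A & C & (~~C | ~B)) | A   (De Morgan)
⇔ ~B | (A & C & (C | ~B)) | A   (double negation)
⇔ (~B | A | A) & (~B | C | A) & (~B | C | ~B | A)   (distribute | over &)
⇔ ~B | A   (simplify)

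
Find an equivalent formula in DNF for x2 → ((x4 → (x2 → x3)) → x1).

¬x2 ∨ x4 ∧ x2 ∧ ¬x3 ∨ x1

x2 → ((x4 → (x2 → x3)) → x1)
= ¬x2 ∨ ((x4 → (x2 → x3)) → x1)
= ¬x2 ∨ ¬(x4 → (x2 → x3)) ∨ x1
= ¬x2 ∨ ¬(¬x4 ∨ (x2 → x3)) ∨ x1
= ¬x2 ∨ ¬(¬x4 ∨ ¬x2 ∨ x3) ∨ x1
= ¬x2 ∨ ¬¬x4 ∧ ¬¬x2 ∧ ¬x3 ∨ x1
= ¬x2 ∨ x4 ∧ ¬¬x2 ∧ ¬x3 ∨ x1
= ¬x2 ∨ x4 ∧ x2 ∧ ¬x3 ∨ x1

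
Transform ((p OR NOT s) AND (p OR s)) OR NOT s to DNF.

((p OR NOT s) AND (p OR s)) OR NOT s
≡ (p AND p) OR (p AND s) OR (NOT s AND p) OR (NOT s AND s) OR NOT s   [distribute AND over OR]
≡ p OR NOT s   [simplify]

p OR NOT s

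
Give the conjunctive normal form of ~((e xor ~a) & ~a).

a | e

~((e xor ~a) & ~a)
⇔ ~((e | ~a) & ~(e & ~a) & ~a)   [expand xor]
⇔ ~(e | ~a) | ~~(e & ~a) | ~~a   [De Morgan]
⇔ (~e & ~~a) | ~~(e & ~a) | ~~a   [De Morgan]
⇔ (~e & a) | ~~(e & ~a) | ~~a   [double negation]
⇔ (~e & a) | (e & ~a) | ~~a   [double negation]
⇔ (~e & a) | (e & ~a) | a   [double negation]
⇔ (~e | e | a) & (~e | ~a | a) & (a | e | a) & (a | ~a | a)   [distribute | over &]
⇔ a | e   [simplify]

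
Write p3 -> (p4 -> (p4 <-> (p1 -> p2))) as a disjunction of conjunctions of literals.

p3 -> (p4 -> (p4 <-> (p1 -> p2)))
= ~p3 | (p4 -> (p4 <-> (p1 -> p2)))   (eliminate ->)
= ~p3 | ~p4 | (p4 <-> (p1 -> p2))   (eliminate ->)
= ~p3 | ~p4 | ((p4 -> (p1 -> p2)) & ((p1 -> p2) -> p4))   (eliminate <->)
= ~p3 | ~p4 | ((~p4 | (p1 -> p2)) & ((p1 -> p2) -> p4))   (eliminate ->)
= ~p3 | ~p4 | ((~p4 | ~p1 | p2) & ((p1 -> p2) -> p4))   (eliminate ->)
= ~p3 | ~p4 | ((~p4 | ~p1 | p2) & (~(p1 -> p2) | p4))   (eliminate ->)
= ~p3 | ~p4 | ((~p4 | ~p1 | p2) & (~(~p1 | p2) | p4))   (eliminate ->)
= ~p3 | ~p4 | ((~p4 | ~p1 | p2) & ((~~p1 & ~p2) | p4))   (De Morgan)
= ~p3 | ~p4 | ((~p4 | ~p1 | p2) & ((p1 & ~p2) | p4))   (double negation)
= ~p3 | ~p4 | (~p4 & p1 & ~p2) | (~p4 & p4) | (~p1 & p1 & ~p2) | (~p1 & p4) | (p2 & p1 & ~p2) | (p2 & p4)   (distribute & over |)
= ~p3 | ~p4 | (~p1 & p4) | (p2 & p4)   (simplify)

~p3 | ~p4 | (~p1 & p4) | (p2 & p4)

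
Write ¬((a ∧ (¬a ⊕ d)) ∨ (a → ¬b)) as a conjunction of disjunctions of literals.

(¬a ∨ ¬d) ∧ a ∧ b

¬((a ∧ (¬a ⊕ d)) ∨ (a → ¬b))
≡ ¬((a ∧ (¬a ∨ d) ∧ ¬(¬a ∧ d)) ∨ (a → ¬b))   (expand ⊕)
≡ ¬((a ∧ (¬a ∨ d) ∧ ¬(¬a ∧ d)) ∨ ¬a ∨ ¬b)   (eliminate →)
≡ ¬(a ∧ (¬a ∨ d) ∧ ¬(¬a ∧ d)) ∧ ¬¬a ∧ ¬¬b   (De Morgan)
≡ (¬a ∨ ¬(¬a ∨ d) ∨ ¬¬(¬a ∧ d)) ∧ ¬¬a ∧ ¬¬b   (De Morgan)
≡ (¬a ∨ (¬¬a ∧ ¬d) ∨ ¬¬(¬a ∧ d)) ∧ ¬¬a ∧ ¬¬b   (De Morgan)
≡ (¬a ∨ (a ∧ ¬d) ∨ ¬¬(¬a ∧ d)) ∧ ¬¬a ∧ ¬¬b   (double negation)
≡ (¬a ∨ (a ∧ ¬d) ∨ (¬a ∧ d)) ∧ ¬¬a ∧ ¬¬b   (double negation)
≡ (¬a ∨ (a ∧ ¬d) ∨ (¬a ∧ d)) ∧ a ∧ ¬¬b   (double negation)
≡ (¬a ∨ (a ∧ ¬d) ∨ (¬a ∧ d)) ∧ a ∧ b   (double negation)
≡ (¬a ∨ a ∨ ¬a) ∧ (¬a ∨ a ∨ d) ∧ (¬a ∨ ¬d ∨ ¬a) ∧ (¬a ∨ ¬d ∨ d) ∧ a ∧ b   (distribute ∨ over ∧)
≡ (¬a ∨ ¬d) ∧ a ∧ b   (simplify)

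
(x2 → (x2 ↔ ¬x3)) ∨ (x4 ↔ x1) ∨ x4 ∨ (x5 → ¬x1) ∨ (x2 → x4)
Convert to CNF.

¬x2 ∨ ¬x3 ∨ ¬x1 ∨ x4 ∨ ¬x5

(x2 → (x2 ↔ ¬x3)) ∨ (x4 ↔ x1) ∨ x4 ∨ (x5 → ¬x1) ∨ (x2 → x4)
⇔ ¬x2 ∨ (x2 ↔ ¬x3) ∨ (x4 ↔ x1) ∨ x4 ∨ (x5 → ¬x1) ∨ (x2 → x4)   (eliminate →)
⇔ ¬x2 ∨ ((x2 → ¬x3) ∧ (¬x3 → x2)) ∨ (x4 ↔ x1) ∨ x4 ∨ (x5 → ¬x1) ∨ (x2 → x4)   (eliminate ↔)
⇔ ¬x2 ∨ ((¬x2 ∨ ¬x3) ∧ (¬x3 → x2)) ∨ (x4 ↔ x1) ∨ x4 ∨ (x5 → ¬x1) ∨ (x2 → x4)   (eliminate →)
⇔ ¬x2 ∨ ((¬x2 ∨ ¬x3) ∧ (¬¬x3 ∨ x2)) ∨ (x4 ↔ x1) ∨ x4 ∨ (x5 → ¬x1) ∨ (x2 → x4)   (eliminate →)
⇔ ¬x2 ∨ ((¬x2 ∨ ¬x3) ∧ (¬¬x3 ∨ x2)) ∨ ((x4 → x1) ∧ (x1 → x4)) ∨ x4 ∨ (x5 → ¬x1) ∨ (x2 → x4)   (eliminate ↔)
⇔ ¬x2 ∨ ((¬x2 ∨ ¬x3) ∧ (¬¬x3 ∨ x2)) ∨ ((¬x4 ∨ x1) ∧ (x1 → x4)) ∨ x4 ∨ (x5 → ¬x1) ∨ (x2 → x4)   (eliminate →)
⇔ ¬x2 ∨ ((¬x2 ∨ ¬x3) ∧ (¬¬x3 ∨ x2)) ∨ ((¬x4 ∨ x1) ∧ (¬x1 ∨ x4)) ∨ x4 ∨ (x5 → ¬x1) ∨ (x2 → x4)   (eliminate →)
⇔ ¬x2 ∨ ((¬x2 ∨ ¬x3) ∧ (¬¬x3 ∨ x2)) ∨ ((¬x4 ∨ x1) ∧ (¬x1 ∨ x4)) ∨ x4 ∨ ¬x5 ∨ ¬x1 ∨ (x2 → x4)   (eliminate →)
⇔ ¬x2 ∨ ((¬x2 ∨ ¬x3) ∧ (¬¬x3 ∨ x2)) ∨ ((¬x4 ∨ x1) ∧ (¬x1 ∨ x4)) ∨ x4 ∨ ¬x5 ∨ ¬x1 ∨ ¬x2 ∨ x4   (eliminate →)
⇔ ¬x2 ∨ ((¬x2 ∨ ¬x3) ∧ (x3 ∨ x2)) ∨ ((¬x4 ∨ x1) ∧ (¬x1 ∨ x4)) ∨ x4 ∨ ¬x5 ∨ ¬x1 ∨ ¬x2 ∨ x4   (double negation)
⇔ (¬x2 ∨ ¬x2 ∨ ¬x3 ∨ ¬x4 ∨ x1 ∨ x4 ∨ ¬x5 ∨ ¬x1 ∨ ¬x2 ∨ x4) ∧ (¬x2 ∨ ¬x2 ∨ ¬x3 ∨ ¬x1 ∨ x4 ∨ x4 ∨ ¬x5 ∨ ¬x1 ∨ ¬x2 ∨ x4) ∧ (¬x2 ∨ x3 ∨ x2 ∨ ¬x4 ∨ x1 ∨ x4 ∨ ¬x5 ∨ ¬x1 ∨ ¬x2 ∨ x4) ∧ (¬x2 ∨ x3 ∨ x2 ∨ ¬x1 ∨ x4 ∨ x4 ∨ ¬x5 ∨ ¬x1 ∨ ¬x2 ∨ x4)   (distribute ∨ over ∧)
⇔ ¬x2 ∨ ¬x3 ∨ ¬x1 ∨ x4 ∨ ¬x5   (simplify)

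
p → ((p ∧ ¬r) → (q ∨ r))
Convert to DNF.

¬p ∨ r ∨ q

p → ((p ∧ ¬r) → (q ∨ r))
⇔ ¬p ∨ ((p ∧ ¬r) → (q ∨ r))
⇔ ¬p ∨ ¬(p ∧ ¬r) ∨ q ∨ r
⇔ ¬p ∨ ¬p ∨ ¬¬r ∨ q ∨ r
⇔ ¬p ∨ ¬p ∨ r ∨ q ∨ r
⇔ ¬p ∨ r ∨ q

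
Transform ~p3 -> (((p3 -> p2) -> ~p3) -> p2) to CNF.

p3 | p2

~p3 -> (((p3 -> p2) -> ~p3) -> p2)
= ~~p3 | (((p3 -> p2) -> ~p3) -> p2)   [eliminate ->]
= ~~p3 | ~((p3 -> p2) -> ~p3) | p2   [eliminate ->]
= ~~p3 | ~(~(p3 -> p2) | ~p3) | p2   [eliminate ->]
= ~~p3 | ~(~(~p3 | p2) | ~p3) | p2   [eliminate ->]
= p3 | ~(~(~p3 | p2) | ~p3) | p2   [double negation]
= p3 | (~~(~p3 | p2) & ~~p3) | p2   [De Morgan]
= p3 | ((~p3 | p2) & ~~p3) | p2   [double negation]
= p3 | ((~p3 | p2) & p3) | p2   [double negation]
= (p3 | ~p3 | p2 | p2) & (p3 | p3 | p2)   [distribute | over &]
= p3 | p2   [simplify]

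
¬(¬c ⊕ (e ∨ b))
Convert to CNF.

¬(¬c ⊕ (e ∨ b))
≡ ¬((¬c ∨ e ∨ b) ∧ ¬(¬c ∧ (e ∨ b)))
≡ ¬(¬c ∨ e ∨ b) ∨ ¬¬(¬c ∧ (e ∨ b))
≡ (¬¬c ∧ ¬e ∧ ¬b) ∨ ¬¬(¬c ∧ (e ∨ b))
≡ (c ∧ ¬e ∧ ¬b) ∨ ¬¬(¬c ∧ (e ∨ b))
≡ (c ∧ ¬e ∧ ¬b) ∨ (¬c ∧ (e ∨ b))
≡ (c ∨ ¬c) ∧ (c ∨ e ∨ b) ∧ (¬e ∨ ¬c) ∧ (¬e ∨ e ∨ b) ∧ (¬b ∨ ¬c) ∧ (¬b ∨ e ∨ b)
≡ (c ∨ e ∨ b) ∧ (¬e ∨ ¬c) ∧ (¬b ∨ ¬c)

(c ∨ e ∨ b) ∧ (¬e ∨ ¬c) ∧ (¬b ∨ ¬c)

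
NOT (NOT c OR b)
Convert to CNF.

NOT (NOT c OR b)
⇔ NOT NOT c AND NOT b   (De Morgan)
⇔ c AND NOT b   (double negation)

c AND NOT b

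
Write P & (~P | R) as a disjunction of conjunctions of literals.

P & R

P & (~P | R)
≡ (P & ~P) | (P & R)   [distribute & over |]
≡ P & R   [simplify]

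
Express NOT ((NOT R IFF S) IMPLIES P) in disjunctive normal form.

NOT ((NOT R IFF S) IMPLIES P)
⇔ NOT (NOT (NOT R IFF S) OR P)   [eliminate IMPLIES]
⇔ NOT (NOT ((NOT R IMPLIES S) AND (S IMPLIES NOT R)) OR P)   [eliminate IFF]
⇔ NOT (NOT ((NOT NOT R OR S) AND (S IMPLIES NOT R)) OR P)   [eliminate IMPLIES]
⇔ NOT (NOT ((NOT NOT R OR S) AND (NOT S OR NOT R)) OR P)   [eliminate IMPLIES]
⇔ NOT NOT ((NOT NOT R OR S) AND (NOT S OR NOT R)) AND NOT P   [De Morgan]
⇔ (NOT NOT R OR S) AND (NOT S OR NOT R) AND NOT P   [double negation]
⇔ (R OR S) AND (NOT S OR NOT R) AND NOT P   [double negation]
⇔ (R AND NOT S AND NOT P) OR (R AND NOT R AND NOT P) OR (S AND NOT S AND NOT P) OR (S AND NOT R AND NOT P)   [distribute AND over OR]
⇔ (R AND NOT S AND NOT P) OR (S AND NOT R AND NOT P)   [simplify]

(R AND NOT S AND NOT P) OR (S AND NOT R AND NOT P)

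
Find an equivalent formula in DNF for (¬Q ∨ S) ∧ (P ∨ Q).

(¬Q ∨ S) ∧ (P ∨ Q)
= (¬Q ∧ P) ∨ (¬Q ∧ Q) ∨ (S ∧ P) ∨ (S ∧ Q)   — distribute ∧ over ∨
= (¬Q ∧ P) ∨ (S ∧ P) ∨ (S ∧ Q)   — simplify

(¬Q ∧ P) ∨ (S ∧ P) ∨ (S ∧ Q)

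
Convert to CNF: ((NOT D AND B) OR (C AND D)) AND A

((NOT D AND B) OR (C AND D)) AND A
= (NOT D OR C) AND (NOT D OR D) AND (B OR C) AND (B OR D) AND A   [distribute OR over AND]
= (NOT D OR C) AND (B OR C) AND (B OR D) AND A   [simplify]

(NOT D OR C) AND (B OR C) AND (B OR D) AND A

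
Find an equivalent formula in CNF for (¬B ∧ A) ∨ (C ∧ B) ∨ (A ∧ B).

(¬B ∧ A) ∨ (C ∧ B) ∨ (A ∧ B)
= (¬B ∨ C ∨ A) ∧ (¬B ∨ C ∨ B) ∧ (¬B ∨ B ∨ A) ∧ (¬B ∨ B ∨ B) ∧ (A ∨ C ∨ A) ∧ (A ∨ C ∨ B) ∧ (A ∨ B ∨ A) ∧ (A ∨ B ∨ B)   [distribute ∨ over ∧]
= (A ∨ C) ∧ (A ∨ B)   [simplify]

(A ∨ C) ∧ (A ∨ B)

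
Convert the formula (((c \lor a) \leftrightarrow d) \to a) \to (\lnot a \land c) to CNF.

(\lnot d \lor c \lor a) \land \lnot a

(((c \lor a) \leftrightarrow d) \to a) \to (\lnot a \land c)
⇔ \lnot (((c \lor a) \leftrightarrow d) \to a) \lor (\lnot a \land c)
⇔ \lnot (\lnot ((c \lor a) \leftrightarrow d) \lor a) \lor (\lnot a \land c)
⇔ \lnot (\lnot (((c \lor a) \to d) \land (d \to (c \lor a))) \lor a) \lor (\lnot a \land c)
⇔ \lnot (\lnot ((\lnot (c \lor a) \lor d) \land (d \to (c \lor a))) \lor a) \lor (\lnot a \land c)
⇔ \lnot (\lnot ((\lnot (c \lor a) \lor d) \land (\lnot d \lor c \lor a)) \lor a) \lor (\lnot a \land c)
⇔ (\lnot \lnot ((\lnot (c \lor a) \lor d) \land (\lnot d \lor c \lor a)) \land \lnot a) \lor (\lnot a \land c)
⇔ ((\lnot (c \lor a) \lor d) \land (\lnot d \lor c \lor a) \land \lnot a) \lor (\lnot a \land c)
⇔ (((\lnot c \land \lnot a) \lor d) \land (\lnot d \lor c \lor a) \land \lnot a) \lor (\lnot a \land c)
⇔ (\lnot c \lor d \lor \lnot a) \land (\lnot c \lor d \lor c) \land (\lnot a \lor d \lor \lnot a) \land (\lnot a \lor d \lor c) \land (\lnot d \lor c \lor a \lor \lnot a) \land (\lnot d \lor c \lor a \lor c) \land (\lnot a \lor \lnot a) \land (\lnot a \lor c)
⇔ (\lnot d \lor c \lor a) \land \lnot a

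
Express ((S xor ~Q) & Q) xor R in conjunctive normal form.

((S xor ~Q) & Q) xor R
≡ (((S xor ~Q) & Q) | R) & ~((S xor ~Q) & Q & R)   (expand xor)
≡ (((S | ~Q) & ~(S & ~Q) & Q) | R) & ~((S xor ~Q) & Q & R)   (expand xor)
≡ (((S | ~Q) & ~(S & ~Q) & Q) | R) & ~((S | ~Q) & ~(S & ~Q) & Q & R)   (expand xor)
≡ (((S | ~Q) & (~S | ~~Q) & Q) | R) & ~((S | ~Q) & ~(S & ~Q) & Q & R)   (De Morgan)
≡ (((S | ~Q) & (~S | Q) & Q) | R) & ~((S | ~Q) & ~(S & ~Q) & Q & R)   (double negation)
≡ (((S | ~Q) & (~S | Q) & Q) | R) & (~(S | ~Q) | ~~(S & ~Q) | ~Q | ~R)   (De Morgan)
≡ (((S | ~Q) & (~S | Q) & Q) | R) & ((~S & ~~Q) | ~~(S & ~Q) | ~Q | ~R)   (De Morgan)
≡ (((S | ~Q) & (~S | Q) & Q) | R) & ((~S & Q) | ~~(S & ~Q) | ~Q | ~R)   (double negation)
≡ (((S | ~Q) & (~S | Q) & Q) | R) & ((~S & Q) | (S & ~Q) | ~Q | ~R)   (double negation)
≡ (S | ~Q | R) & (~S | Q | R) & (Q | R) & (~S | S | ~Q | ~R) & (~S | ~Q | ~Q | ~R) & (Q | S | ~Q | ~R) & (Q | ~Q | ~Q | ~R)   (distribute | over &)
≡ (S | ~Q | R) & (Q | R) & (~S | ~Q | ~R)   (simplify)

(S | ~Q | R) & (Q | R) & (~S | ~Q | ~R)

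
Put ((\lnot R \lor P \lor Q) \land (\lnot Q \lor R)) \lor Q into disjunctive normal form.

((\lnot R \lor P \lor Q) \land (\lnot Q \lor R)) \lor Q
= (\lnot R \land \lnot Q) \lor (\lnot R \land R) \lor (P \land \lnot Q) \lor (P \land R) \lor (Q \land \lnot Q) \lor (Q \land R) \lor Q   (distribute \land over \lor)
= (\lnot R \land \lnot Q) \lor (P \land \lnot Q) \lor (P \land R) \lor Q   (simplify)

(\lnot R \land \lnot Q) \lor (P \land \lnot Q) \lor (P \land R) \lor Q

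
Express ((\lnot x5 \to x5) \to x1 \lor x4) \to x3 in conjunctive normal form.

(x5 \lor x3) \land (\lnot x1 \lor x3) \land (\lnot x4 \lor x3)

((\lnot x5 \to x5) \to x1 \lor x4) \to x3
⇔ \lnot ((\lnot x5 \to x5) \to x1 \lor x4) \lor x3   — eliminate \to
⇔ \lnot (\lnot (\lnot x5 \to x5) \lor x1 \lor x4) \lor x3   — eliminate \to
⇔ \lnot (\lnot (\lnot \lnot x5 \lor x5) \lor x1 \lor x4) \lor x3   — eliminate \to
⇔ \lnot \lnot (\lnot \lnot x5 \lor x5) \land \lnot x1 \land \lnot x4 \lor x3   — De Morgan
⇔ (\lnot \lnot x5 \lor x5) \land \lnot x1 \land \lnot x4 \lor x3   — double negation
⇔ (x5 \lor x5) \land \lnot x1 \land \lnot x4 \lor x3   — double negation
⇔ (x5 \lor x5 \lor x3) \land (\lnot x1 \lor x3) \land (\lnot x4 \lor x3)   — distribute \lor over \land
⇔ (x5 \lor x3) \land (\lnot x1 \lor x3) \land (\lnot x4 \lor x3)   — simplify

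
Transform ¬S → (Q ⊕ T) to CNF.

(S ∨ Q ∨ T) ∧ (S ∨ ¬Q ∨ ¬T)

¬S → (Q ⊕ T)
≡ ¬¬S ∨ (Q ⊕ T)
≡ ¬¬S ∨ ((Q ∨ T) ∧ ¬(Q ∧ T))
≡ S ∨ ((Q ∨ T) ∧ ¬(Q ∧ T))
≡ S ∨ ((Q ∨ T) ∧ (¬Q ∨ ¬T))
≡ (S ∨ Q ∨ T) ∧ (S ∨ ¬Q ∨ ¬T)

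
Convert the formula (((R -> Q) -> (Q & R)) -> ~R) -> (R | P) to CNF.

(((R -> Q) -> (Q & R)) -> ~R) -> (R | P)
≡ ~(((R -> Q) -> (Q & R)) -> ~R) | R | P
≡ ~(~((R -> Q) -> (Q & R)) | ~R) | R | P
≡ ~(~(~(R -> Q) | (Q & R)) | ~R) | R | P
≡ ~(~(~(~R | Q) | (Q & R)) | ~R) | R | P
≡ (~~(~(~R | Q) | (Q & R)) & ~~R) | R | P
≡ ((~(~R | Q) | (Q & R)) & ~~R) | R | P
≡ (((~~R & ~Q) | (Q & R)) & ~~R) | R | P
≡ (((R & ~Q) | (Q & R)) & ~~R) | R | P
≡ (((R & ~Q) | (Q & R)) & R) | R | P
≡ (R | Q | R | P) & (R | R | R | P) & (~Q | Q | R | P) & (~Q | R | R | P) & (R | R | P)
≡ R | P

R | P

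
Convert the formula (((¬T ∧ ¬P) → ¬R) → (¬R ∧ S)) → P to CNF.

(T ∨ P ∨ ¬R) ∧ (R ∨ ¬S ∨ P)

(((¬T ∧ ¬P) → ¬R) → (¬R ∧ S)) → P
⇔ ¬(((¬T ∧ ¬P) → ¬R) → (¬R ∧ S)) ∨ P   (eliminate →)
⇔ ¬(¬((¬T ∧ ¬P) → ¬R) ∨ (¬R ∧ S)) ∨ P   (eliminate →)
⇔ ¬(¬(¬(¬T ∧ ¬P) ∨ ¬R) ∨ (¬R ∧ S)) ∨ P   (eliminate →)
⇔ (¬¬(¬(¬T ∧ ¬P) ∨ ¬R) ∧ ¬(¬R ∧ S)) ∨ P   (De Morgan)
⇔ ((¬(¬T ∧ ¬P) ∨ ¬R) ∧ ¬(¬R ∧ S)) ∨ P   (double negation)
⇔ ((¬¬T ∨ ¬¬P ∨ ¬R) ∧ ¬(¬R ∧ S)) ∨ P   (De Morgan)
⇔ ((T ∨ ¬¬P ∨ ¬R) ∧ ¬(¬R ∧ S)) ∨ P   (double negation)
⇔ ((T ∨ P ∨ ¬R) ∧ ¬(¬R ∧ S)) ∨ P   (double negation)
⇔ ((T ∨ P ∨ ¬R) ∧ (¬¬R ∨ ¬S)) ∨ P   (De Morgan)
⇔ ((T ∨ P ∨ ¬R) ∧ (R ∨ ¬S)) ∨ P   (double negation)
⇔ (T ∨ P ∨ ¬R ∨ P) ∧ (R ∨ ¬S ∨ P)   (distribute ∨ over ∧)
⇔ (T ∨ P ∨ ¬R) ∧ (R ∨ ¬S ∨ P)   (simplify)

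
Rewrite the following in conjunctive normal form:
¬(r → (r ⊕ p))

¬(r → (r ⊕ p))
≡ ¬(¬r ∨ (r ⊕ p))
≡ ¬(¬r ∨ ((r ∨ p) ∧ ¬(r ∧ p)))
≡ ¬¬r ∧ ¬((r ∨ p) ∧ ¬(r ∧ p))
≡ r ∧ ¬((r ∨ p) ∧ ¬(r ∧ p))
≡ r ∧ (¬(r ∨ p) ∨ ¬¬(r ∧ p))
≡ r ∧ ((¬r ∧ ¬p) ∨ ¬¬(r ∧ p))
≡ r ∧ ((¬r ∧ ¬p) ∨ (r ∧ p))
≡ r ∧ (¬r ∨ r) ∧ (¬r ∨ p) ∧ (¬p ∨ r) ∧ (¬p ∨ p)
≡ r ∧ (¬r ∨ p)

r ∧ (¬r ∨ p)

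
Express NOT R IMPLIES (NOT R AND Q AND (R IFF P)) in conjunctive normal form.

(R OR Q) AND (R OR NOT P)

NOT R IMPLIES (NOT R AND Q AND (R IFF P))
⇔ NOT NOT R OR (NOT R AND Q AND (R IFF P))   (eliminate IMPLIES)
⇔ NOT NOT R OR (NOT R AND Q AND (R IMPLIES P) AND (P IMPLIES R))   (eliminate IFF)
⇔ NOT NOT R OR (NOT R AND Q AND (NOT R OR P) AND (P IMPLIES R))   (eliminate IMPLIES)
⇔ NOT NOT R OR (NOT R AND Q AND (NOT R OR P) AND (NOT P OR R))   (eliminate IMPLIES)
⇔ R OR (NOT R AND Q AND (NOT R OR P) AND (NOT P OR R))   (double negation)
⇔ (R OR NOT R) AND (R OR Q) AND (R OR NOT R OR P) AND (R OR NOT P OR R)   (distribute OR over AND)
⇔ (R OR Q) AND (R OR NOT P)   (simplify)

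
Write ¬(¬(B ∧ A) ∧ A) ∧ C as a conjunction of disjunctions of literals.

¬(¬(B ∧ A) ∧ A) ∧ C
≡ (¬¬(B ∧ A) ∨ ¬A) ∧ C   — De Morgan
≡ (B ∧ A ∨ ¬A) ∧ C   — double negation
≡ (B ∨ ¬A) ∧ (A ∨ ¬A) ∧ C   — distribute ∨ over ∧
≡ (B ∨ ¬A) ∧ C   — simplify

(B ∨ ¬A) ∧ C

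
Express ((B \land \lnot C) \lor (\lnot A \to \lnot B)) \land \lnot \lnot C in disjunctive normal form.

((B \land \lnot C) \lor (\lnot A \to \lnot B)) \land \lnot \lnot C
≡ ((B \land \lnot C) \lor \lnot \lnot A \lor \lnot B) \land \lnot \lnot C   [eliminate \to]
≡ ((B \land \lnot C) \lor A \lor \lnot B) \land \lnot \lnot C   [double negation]
≡ ((B \land \lnot C) \lor A \lor \lnot B) \land C   [double negation]
≡ (B \land \lnot C \land C) \lor (A \land C) \lor (\lnot B \land C)   [distribute \land over \lor]
≡ (A \land C) \lor (\lnot B \land C)   [simplify]

(A \land C) \lor (\lnot B \land C)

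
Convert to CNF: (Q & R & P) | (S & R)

(Q | S) & R & (P | S)

(Q & R & P) | (S & R)
≡ (Q | S) & (Q | R) & (R | S) & (R | R) & (P | S) & (P | R)   — distribute | over &
≡ (Q | S) & R & (P | S)   — simplify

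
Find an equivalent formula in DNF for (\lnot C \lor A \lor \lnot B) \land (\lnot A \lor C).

(\lnot C \lor A \lor \lnot B) \land (\lnot A \lor C)
⇔ (\lnot C \land \lnot A) \lor (\lnot C \land C) \lor (A \land \lnot A) \lor (A \land C) \lor (\lnot B \land \lnot A) \lor (\lnot B \land C)   [distribute \land over \lor]
⇔ (\lnot C \land \lnot A) \lor (A \land C) \lor (\lnot B \land \lnot A) \lor (\lnot B \land C)   [simplify]

(\lnot C \land \lnot A) \lor (A \land C) \lor (\lnot B \land \lnot A) \lor (\lnot B \land C)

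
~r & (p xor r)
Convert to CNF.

~r & (p xor r)
≡ ~r & (p | r) & ~(p & r)   — expand xor
≡ ~r & (p | r) & (~p | ~r)   — De Morgan
≡ ~r & (p | r)   — simplify

~r & (p | r)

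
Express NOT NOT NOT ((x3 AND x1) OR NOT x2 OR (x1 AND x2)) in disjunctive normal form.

NOT NOT NOT ((x3 AND x1) OR NOT x2 OR (x1 AND x2))
⇔ NOT ((x3 AND x1) OR NOT x2 OR (x1 AND x2))   [double negation]
⇔ NOT (x3 AND x1) AND NOT NOT x2 AND NOT (x1 AND x2)   [De Morgan]
⇔ (NOT x3 OR NOT x1) AND NOT NOT x2 AND NOT (x1 AND x2)   [De Morgan]
⇔ (NOT x3 OR NOT x1) AND x2 AND NOT (x1 AND x2)   [double negation]
⇔ (NOT x3 OR NOT x1) AND x2 AND (NOT x1 OR NOT x2)   [De Morgan]
⇔ (NOT x3 AND x2 AND NOT x1) OR (NOT x3 AND x2 AND NOT x2) OR (NOT x1 AND x2 AND NOT x1) OR (NOT x1 AND x2 AND NOT x2)   [distribute AND over OR]
⇔ NOT x1 AND x2   [simplify]

NOT x1 AND x2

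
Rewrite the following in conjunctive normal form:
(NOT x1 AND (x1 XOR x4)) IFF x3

(x1 OR NOT x4 OR x3) AND (NOT x3 OR NOT x1) AND (NOT x3 OR x1 OR x4)

(NOT x1 AND (x1 XOR x4)) IFF x3
≡ ((NOT x1 AND (x1 XOR x4)) IMPLIES x3) AND (x3 IMPLIES (NOT x1 AND (x1 XOR x4)))   [eliminate IFF]
≡ (NOT (NOT x1 AND (x1 XOR x4)) OR x3) AND (x3 IMPLIES (NOT x1 AND (x1 XOR x4)))   [eliminate IMPLIES]
≡ (NOT (NOT x1 AND (x1 OR x4) AND NOT (x1 AND x4)) OR x3) AND (x3 IMPLIES (NOT x1 AND (x1 XOR x4)))   [expand XOR]
≡ (NOT (NOT x1 AND (x1 OR x4) AND NOT (x1 AND x4)) OR x3) AND (NOT x3 OR (NOT x1 AND (x1 XOR x4)))   [eliminate IMPLIES]
≡ (NOT (NOT x1 AND (x1 OR x4) AND NOT (x1 AND x4)) OR x3) AND (NOT x3 OR (NOT x1 AND (x1 OR x4) AND NOT (x1 AND x4)))   [expand XOR]
≡ (NOT NOT x1 OR NOT (x1 OR x4) OR NOT NOT (x1 AND x4) OR x3) AND (NOT x3 OR (NOT x1 AND (x1 OR x4) AND NOT (x1 AND x4)))   [De Morgan]
≡ (x1 OR NOT (x1 OR x4) OR NOT NOT (x1 AND x4) OR x3) AND (NOT x3 OR (NOT x1 AND (x1 OR x4) AND NOT (x1 AND x4)))   [double negation]
≡ (x1 OR (NOT x1 AND NOT x4) OR NOT NOT (x1 AND x4) OR x3) AND (NOT x3 OR (NOT x1 AND (x1 OR x4) AND NOT (x1 AND x4)))   [De Morgan]
≡ (x1 OR (NOT x1 AND NOT x4) OR (x1 AND x4) OR x3) AND (NOT x3 OR (NOT x1 AND (x1 OR x4) AND NOT (x1 AND x4)))   [double negation]
≡ (x1 OR (NOT x1 AND NOT x4) OR (x1 AND x4) OR x3) AND (NOT x3 OR (NOT x1 AND (x1 OR x4) AND (NOT x1 OR NOT x4)))   [De Morgan]
≡ (x1 OR NOT x1 OR x1 OR x3) AND (x1 OR NOT x1 OR x4 OR x3) AND (x1 OR NOT x4 OR x1 OR x3) AND (x1 OR NOT x4 OR x4 OR x3) AND (NOT x3 OR NOT x1) AND (NOT x3 OR x1 OR x4) AND (NOT x3 OR NOT x1 OR NOT x4)   [distribute OR over AND]
≡ (x1 OR NOT x4 OR x3) AND (NOT x3 OR NOT x1) AND (NOT x3 OR x1 OR x4)   [simplify]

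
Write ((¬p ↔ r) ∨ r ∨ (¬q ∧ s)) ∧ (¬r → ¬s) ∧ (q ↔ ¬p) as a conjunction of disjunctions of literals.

(p ∨ r ∨ ¬q) ∧ (p ∨ r ∨ s) ∧ (r ∨ ¬s) ∧ (¬q ∨ ¬p) ∧ (p ∨ q)

((¬p ↔ r) ∨ r ∨ (¬q ∧ s)) ∧ (¬r → ¬s) ∧ (q ↔ ¬p)
≡ (((¬p → r) ∧ (r → ¬p)) ∨ r ∨ (¬q ∧ s)) ∧ (¬r → ¬s) ∧ (q ↔ ¬p)   [eliminate ↔]
≡ (((¬¬p ∨ r) ∧ (r → ¬p)) ∨ r ∨ (¬q ∧ s)) ∧ (¬r → ¬s) ∧ (q ↔ ¬p)   [eliminate →]
≡ (((¬¬p ∨ r) ∧ (¬r ∨ ¬p)) ∨ r ∨ (¬q ∧ s)) ∧ (¬r → ¬s) ∧ (q ↔ ¬p)   [eliminate →]
≡ (((¬¬p ∨ r) ∧ (¬r ∨ ¬p)) ∨ r ∨ (¬q ∧ s)) ∧ (¬¬r ∨ ¬s) ∧ (q ↔ ¬p)   [eliminate →]
≡ (((¬¬p ∨ r) ∧ (¬r ∨ ¬p)) ∨ r ∨ (¬q ∧ s)) ∧ (¬¬r ∨ ¬s) ∧ (q → ¬p) ∧ (¬p → q)   [eliminate ↔]
≡ (((¬¬p ∨ r) ∧ (¬r ∨ ¬p)) ∨ r ∨ (¬q ∧ s)) ∧ (¬¬r ∨ ¬s) ∧ (¬q ∨ ¬p) ∧ (¬p → q)   [eliminate →]
≡ (((¬¬p ∨ r) ∧ (¬r ∨ ¬p)) ∨ r ∨ (¬q ∧ s)) ∧ (¬¬r ∨ ¬s) ∧ (¬q ∨ ¬p) ∧ (¬¬p ∨ q)   [eliminate →]
≡ (((p ∨ r) ∧ (¬r ∨ ¬p)) ∨ r ∨ (¬q ∧ s)) ∧ (¬¬r ∨ ¬s) ∧ (¬q ∨ ¬p) ∧ (¬¬p ∨ q)   [double negation]
≡ (((p ∨ r) ∧ (¬r ∨ ¬p)) ∨ r ∨ (¬q ∧ s)) ∧ (r ∨ ¬s) ∧ (¬q ∨ ¬p) ∧ (¬¬p ∨ q)   [double negation]
≡ (((p ∨ r) ∧ (¬r ∨ ¬p)) ∨ r ∨ (¬q ∧ s)) ∧ (r ∨ ¬s) ∧ (¬q ∨ ¬p) ∧ (p ∨ q)   [double negation]
≡ (p ∨ r ∨ r ∨ ¬q) ∧ (p ∨ r ∨ r ∨ s) ∧ (¬r ∨ ¬p ∨ r ∨ ¬q) ∧ (¬r ∨ ¬p ∨ r ∨ s) ∧ (r ∨ ¬s) ∧ (¬q ∨ ¬p) ∧ (p ∨ q)   [distribute ∨ over ∧]
≡ (p ∨ r ∨ ¬q) ∧ (p ∨ r ∨ s) ∧ (r ∨ ¬s) ∧ (¬q ∨ ¬p) ∧ (p ∨ q)   [simplify]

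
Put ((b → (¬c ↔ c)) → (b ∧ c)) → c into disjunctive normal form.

((b → (¬c ↔ c)) → (b ∧ c)) → c
≡ ¬((b → (¬c ↔ c)) → (b ∧ c)) ∨ c   [eliminate →]
≡ ¬(¬(b → (¬c ↔ c)) ∨ (b ∧ c)) ∨ c   [eliminate →]
≡ ¬(¬(¬b ∨ (¬c ↔ c)) ∨ (b ∧ c)) ∨ c   [eliminate →]
≡ ¬(¬(¬b ∨ ((¬c → c) ∧ (c → ¬c))) ∨ (b ∧ c)) ∨ c   [eliminate ↔]
≡ ¬(¬(¬b ∨ ((¬¬c ∨ c) ∧ (c → ¬c))) ∨ (b ∧ c)) ∨ c   [eliminate →]
≡ ¬(¬(¬b ∨ ((¬¬c ∨ c) ∧ (¬c ∨ ¬c))) ∨ (b ∧ c)) ∨ c   [eliminate →]
≡ (¬¬(¬b ∨ ((¬¬c ∨ c) ∧ (¬c ∨ ¬c))) ∧ ¬(b ∧ c)) ∨ c   [De Morgan]
≡ ((¬b ∨ ((¬¬c ∨ c) ∧ (¬c ∨ ¬c))) ∧ ¬(b ∧ c)) ∨ c   [double negation]
≡ ((¬b ∨ ((c ∨ c) ∧ (¬c ∨ ¬c))) ∧ ¬(b ∧ c)) ∨ c   [double negation]
≡ ((¬b ∨ ((c ∨ c) ∧ (¬c ∨ ¬c))) ∧ (¬b ∨ ¬c)) ∨ c   [De Morgan]
≡ (¬b ∧ ¬b) ∨ (¬b ∧ ¬c) ∨ (c ∧ ¬c ∧ ¬b) ∨ (c ∧ ¬c ∧ ¬c) ∨ (c ∧ ¬c ∧ ¬b) ∨ (c ∧ ¬c ∧ ¬c) ∨ (c ∧ ¬c ∧ ¬b) ∨ (c ∧ ¬c ∧ ¬c) ∨ (c ∧ ¬c ∧ ¬b) ∨ (c ∧ ¬c ∧ ¬c) ∨ c   [distribute ∧ over ∨]
≡ ¬b ∨ c   [simplify]

¬b ∨ c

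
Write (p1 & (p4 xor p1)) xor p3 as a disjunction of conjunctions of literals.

(p1 & (p4 xor p1)) xor p3
≡ (p1 & (p4 xor p1) & ~p3) | (~(p1 & (p4 xor p1)) & p3)   — expand xor
≡ (p1 & ((p4 & ~p1) | (~p4 & p1)) & ~p3) | (~(p1 & (p4 xor p1)) & p3)   — expand xor
≡ (p1 & ((p4 & ~p1) | (~p4 & p1)) & ~p3) | (~(p1 & ((p4 & ~p1) | (~p4 & p1))) & p3)   — expand xor
≡ (p1 & ((p4 & ~p1) | (~p4 & p1)) & ~p3) | ((~p1 | ~((p4 & ~p1) | (~p4 & p1))) & p3)   — De Morgan
≡ (p1 & ((p4 & ~p1) | (~p4 & p1)) & ~p3) | ((~p1 | (~(p4 & ~p1) & ~(~p4 & p1))) & p3)   — De Morgan
≡ (p1 & ((p4 & ~p1) | (~p4 & p1)) & ~p3) | ((~p1 | ((~p4 | ~~p1) & ~(~p4 & p1))) & p3)   — De Morgan
≡ (p1 & ((p4 & ~p1) | (~p4 & p1)) & ~p3) | ((~p1 | ((~p4 | p1) & ~(~p4 & p1))) & p3)   — double negation
≡ (p1 & ((p4 & ~p1) | (~p4 & p1)) & ~p3) | ((~p1 | ((~p4 | p1) & (~~p4 | ~p1))) & p3)   — De Morgan
≡ (p1 & ((p4 & ~p1) | (~p4 & p1)) & ~p3) | ((~p1 | ((~p4 | p1) & (p4 | ~p1))) & p3)   — double negation
≡ (p1 & p4 & ~p1 & ~p3) | (p1 & ~p4 & p1 & ~p3) | (~p1 & p3) | (~p4 & p4 & p3) | (~p4 & ~p1 & p3) | (p1 & p4 & p3) | (p1 & ~p1 & p3)   — distribute & over |
≡ (p1 & ~p4 & ~p3) | (~p1 & p3) | (p1 & p4 & p3)   — simplify

(p1 & ~p4 & ~p3) | (~p1 & p3) | (p1 & p4 & p3)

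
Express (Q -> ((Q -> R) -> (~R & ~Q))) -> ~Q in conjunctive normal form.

(Q -> ((Q -> R) -> (~R & ~Q))) -> ~Q
≡ ~(Q -> ((Q -> R) -> (~R & ~Q))) | ~Q   (eliminate ->)
≡ ~(~Q | ((Q -> R) -> (~R & ~Q))) | ~Q   (eliminate ->)
≡ ~(~Q | ~(Q -> R) | (~R & ~Q)) | ~Q   (eliminate ->)
≡ ~(~Q | ~(~Q | R) | (~R & ~Q)) | ~Q   (eliminate ->)
≡ (~~Q & ~~(~Q | R) & ~(~R & ~Q)) | ~Q   (De Morgan)
≡ (Q & ~~(~Q | R) & ~(~R & ~Q)) | ~Q   (double negation)
≡ (Q & (~Q | R) & ~(~R & ~Q)) | ~Q   (double negation)
≡ (Q & (~Q | R) & (~~R | ~~Q)) | ~Q   (De Morgan)
≡ (Q & (~Q | R) & (R | ~~Q)) | ~Q   (double negation)
≡ (Q & (~Q | R) & (R | Q)) | ~Q   (double negation)
≡ (Q | ~Q) & (~Q | R | ~Q) & (R | Q | ~Q)   (distribute | over &)
≡ ~Q | R   (simplify)

~Q | R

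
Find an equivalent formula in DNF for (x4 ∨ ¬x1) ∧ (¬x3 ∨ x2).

(x4 ∨ ¬x1) ∧ (¬x3 ∨ x2)
⇔ (x4 ∧ ¬x3) ∨ (x4 ∧ x2) ∨ (¬x1 ∧ ¬x3) ∨ (¬x1 ∧ x2)   [distribute ∧ over ∨]

(x4 ∧ ¬x3) ∨ (x4 ∧ x2) ∨ (¬x1 ∧ ¬x3) ∨ (¬x1 ∧ x2)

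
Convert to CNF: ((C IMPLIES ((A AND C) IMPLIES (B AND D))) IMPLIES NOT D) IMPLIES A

D OR A

((C IMPLIES ((A AND C) IMPLIES (B AND D))) IMPLIES NOT D) IMPLIES A
≡ NOT ((C IMPLIES ((A AND C) IMPLIES (B AND D))) IMPLIES NOT D) OR A   [eliminate IMPLIES]
≡ NOT (NOT (C IMPLIES ((A AND C) IMPLIES (B AND D))) OR NOT D) OR A   [eliminate IMPLIES]
≡ NOT (NOT (NOT C OR ((A AND C) IMPLIES (B AND D))) OR NOT D) OR A   [eliminate IMPLIES]
≡ NOT (NOT (NOT C OR NOT (A AND C) OR (B AND D)) OR NOT D) OR A   [eliminate IMPLIES]
≡ (NOT NOT (NOT C OR NOT (A AND C) OR (B AND D)) AND NOT NOT D) OR A   [De Morgan]
≡ ((NOT C OR NOT (A AND C) OR (B AND D)) AND NOT NOT D) OR A   [double negation]
≡ ((NOT C OR NOT A OR NOT C OR (B AND D)) AND NOT NOT D) OR A   [De Morgan]
≡ ((NOT C OR NOT A OR NOT C OR (B AND D)) AND D) OR A   [double negation]
≡ (NOT C OR NOT A OR NOT C OR B OR A) AND (NOT C OR NOT A OR NOT C OR D OR A) AND (D OR A)   [distribute OR over AND]
≡ D OR A   [simplify]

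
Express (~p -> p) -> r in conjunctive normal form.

~p | r

(~p -> p) -> r
≡ ~(~p -> p) | r   (eliminate ->)
≡ ~(~~p | p) | r   (eliminate ->)
≡ (~~~p & ~p) | r   (De Morgan)
≡ (~p & ~p) | r   (double negation)
≡ (~p | r) & (~p | r)   (distribute | over &)
≡ ~p | r   (simplify)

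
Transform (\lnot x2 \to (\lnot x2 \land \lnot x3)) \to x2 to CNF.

x2 \lor x3

(\lnot x2 \to (\lnot x2 \land \lnot x3)) \to x2
≡ \lnot (\lnot x2 \to (\lnot x2 \land \lnot x3)) \lor x2   — eliminate \to
≡ \lnot (\lnot \lnot x2 \lor (\lnot x2 \land \lnot x3)) \lor x2   — eliminate \to
≡ (\lnot \lnot \lnot x2 \land \lnot (\lnot x2 \land \lnot x3)) \lor x2   — De Morgan
≡ (\lnot x2 \land \lnot (\lnot x2 \land \lnot x3)) \lor x2   — double negation
≡ (\lnot x2 \land (\lnot \lnot x2 \lor \lnot \lnot x3)) \lor x2   — De Morgan
≡ (\lnot x2 \land (x2 \lor \lnot \lnot x3)) \lor x2   — double negation
≡ (\lnot x2 \land (x2 \lor x3)) \lor x2   — double negation
≡ (\lnot x2 \lor x2) \land (x2 \lor x3 \lor x2)   — distribute \lor over \land
≡ x2 \lor x3   — simplify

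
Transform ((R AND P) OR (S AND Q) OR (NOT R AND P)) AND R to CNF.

(P OR S) AND (P OR Q) AND R

((R AND P) OR (S AND Q) OR (NOT R AND P)) AND R
≡ (R OR S OR NOT R) AND (R OR S OR P) AND (R OR Q OR NOT R) AND (R OR Q OR P) AND (P OR S OR NOT R) AND (P OR S OR P) AND (P OR Q OR NOT R) AND (P OR Q OR P) AND R   [distribute OR over AND]
≡ (P OR S) AND (P OR Q) AND R   [simplify]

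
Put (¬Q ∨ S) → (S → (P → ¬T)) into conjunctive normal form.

(¬Q ∨ S) → (S → (P → ¬T))
⇔ ¬(¬Q ∨ S) ∨ (S → (P → ¬T))
⇔ ¬(¬Q ∨ S) ∨ ¬S ∨ (P → ¬T)
⇔ ¬(¬Q ∨ S) ∨ ¬S ∨ ¬P ∨ ¬T
⇔ (¬¬Q ∧ ¬S) ∨ ¬S ∨ ¬P ∨ ¬T
⇔ (Q ∧ ¬S) ∨ ¬S ∨ ¬P ∨ ¬T
⇔ (Q ∨ ¬S ∨ ¬P ∨ ¬T) ∧ (¬S ∨ ¬S ∨ ¬P ∨ ¬T)
⇔ ¬S ∨ ¬P ∨ ¬T

¬S ∨ ¬P ∨ ¬T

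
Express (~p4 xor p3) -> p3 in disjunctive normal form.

(~p4 xor p3) -> p3
≡ ~(~p4 xor p3) | p3   [eliminate ->]
≡ ~((~p4 & ~p3) | (~~p4 & p3)) | p3   [expand xor]
≡ (~(~p4 & ~p3) & ~(~~p4 & p3)) | p3   [De Morgan]
≡ ((~~p4 | ~~p3) & ~(~~p4 & p3)) | p3   [De Morgan]
≡ ((p4 | ~~p3) & ~(~~p4 & p3)) | p3   [double negation]
≡ ((p4 | p3) & ~(~~p4 & p3)) | p3   [double negation]
≡ ((p4 | p3) & (~~~p4 | ~p3)) | p3   [De Morgan]
≡ ((p4 | p3) & (~p4 | ~p3)) | p3   [double negation]
≡ (p4 & ~p4) | (p4 & ~p3) | (p3 & ~p4) | (p3 & ~p3) | p3   [distribute & over |]
≡ (p4 & ~p3) | p3   [simplify]

(p4 & ~p3) | p3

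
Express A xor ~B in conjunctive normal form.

A xor ~B
≡ (A | ~B) & ~(A & ~B)   (expand xor)
≡ (A | ~B) & (~A | ~~B)   (De Morgan)
≡ (A | ~B) & (~A | B)   (double negation)

(A | ~B) & (~A | B)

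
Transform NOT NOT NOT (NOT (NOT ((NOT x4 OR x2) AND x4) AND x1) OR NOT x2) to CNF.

NOT NOT NOT (NOT (NOT ((NOT x4 OR x2) AND x4) AND x1) OR NOT x2)
≡ NOT (NOT (NOT ((NOT x4 OR x2) AND x4) AND x1) OR NOT x2)   (double negation)
≡ NOT NOT (NOT ((NOT x4 OR x2) AND x4) AND x1) AND NOT NOT x2   (De Morgan)
≡ NOT ((NOT x4 OR x2) AND x4) AND x1 AND NOT NOT x2   (double negation)
≡ (NOT (NOT x4 OR x2) OR NOT x4) AND x1 AND NOT NOT x2   (De Morgan)
≡ ((NOT NOT x4 AND NOT x2) OR NOT x4) AND x1 AND NOT NOT x2   (De Morgan)
≡ ((x4 AND NOT x2) OR NOT x4) AND x1 AND NOT NOT x2   (double negation)
≡ ((x4 AND NOT x2) OR NOT x4) AND x1 AND x2   (double negation)
≡ (x4 OR NOT x4) AND (NOT x2 OR NOT x4) AND x1 AND x2   (distribute OR over AND)
≡ (NOT x2 OR NOT x4) AND x1 AND x2   (simplify)

(NOT x2 OR NOT x4) AND x1 AND x2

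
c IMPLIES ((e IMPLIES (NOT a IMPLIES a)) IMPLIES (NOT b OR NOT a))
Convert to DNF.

c IMPLIES ((e IMPLIES (NOT a IMPLIES a)) IMPLIES (NOT b OR NOT a))
≡ NOT c OR ((e IMPLIES (NOT a IMPLIES a)) IMPLIES (NOT b OR NOT a))   [eliminate IMPLIES]
≡ NOT c OR NOT (e IMPLIES (NOT a IMPLIES a)) OR NOT b OR NOT a   [eliminate IMPLIES]
≡ NOT c OR NOT (NOT e OR (NOT a IMPLIES a)) OR NOT b OR NOT a   [eliminate IMPLIES]
≡ NOT c OR NOT (NOT e OR NOT NOT a OR a) OR NOT b OR NOT a   [eliminate IMPLIES]
≡ NOT c OR (NOT NOT e AND NOT NOT NOT a AND NOT a) OR NOT b OR NOT a   [De Morgan]
≡ NOT c OR (e AND NOT NOT NOT a AND NOT a) OR NOT b OR NOT a   [double negation]
≡ NOT c OR (e AND NOT a AND NOT a) OR NOT b OR NOT a   [double negation]
≡ NOT c OR NOT b OR NOT a   [simplify]

NOT c OR NOT b OR NOT a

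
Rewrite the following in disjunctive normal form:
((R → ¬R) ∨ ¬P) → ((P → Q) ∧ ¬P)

((R → ¬R) ∨ ¬P) → ((P → Q) ∧ ¬P)
= ¬((R → ¬R) ∨ ¬P) ∨ ((P → Q) ∧ ¬P)   [eliminate →]
= ¬(¬R ∨ ¬R ∨ ¬P) ∨ ((P → Q) ∧ ¬P)   [eliminate →]
= ¬(¬R ∨ ¬R ∨ ¬P) ∨ ((¬P ∨ Q) ∧ ¬P)   [eliminate →]
= (¬¬R ∧ ¬¬R ∧ ¬¬P) ∨ ((¬P ∨ Q) ∧ ¬P)   [De Morgan]
= (R ∧ ¬¬R ∧ ¬¬P) ∨ ((¬P ∨ Q) ∧ ¬P)   [double negation]
= (R ∧ R ∧ ¬¬P) ∨ ((¬P ∨ Q) ∧ ¬P)   [double negation]
= (R ∧ R ∧ P) ∨ ((¬P ∨ Q) ∧ ¬P)   [double negation]
= (R ∧ R ∧ P) ∨ (¬P ∧ ¬P) ∨ (Q ∧ ¬P)   [distribute ∧ over ∨]
= (R ∧ P) ∨ ¬P   [simplify]

(R ∧ P) ∨ ¬P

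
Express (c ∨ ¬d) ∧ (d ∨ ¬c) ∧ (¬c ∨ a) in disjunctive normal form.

(c ∧ d ∧ a) ∨ (¬d ∧ ¬c)

(c ∨ ¬d) ∧ (d ∨ ¬c) ∧ (¬c ∨ a)
⇔ (c ∧ d ∧ ¬c) ∨ (c ∧ d ∧ a) ∨ (c ∧ ¬c ∧ ¬c) ∨ (c ∧ ¬c ∧ a) ∨ (¬d ∧ d ∧ ¬c) ∨ (¬d ∧ d ∧ a) ∨ (¬d ∧ ¬c ∧ ¬c) ∨ (¬d ∧ ¬c ∧ a)   [distribute ∧ over ∨]
⇔ (c ∧ d ∧ a) ∨ (¬d ∧ ¬c)   [simplify]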